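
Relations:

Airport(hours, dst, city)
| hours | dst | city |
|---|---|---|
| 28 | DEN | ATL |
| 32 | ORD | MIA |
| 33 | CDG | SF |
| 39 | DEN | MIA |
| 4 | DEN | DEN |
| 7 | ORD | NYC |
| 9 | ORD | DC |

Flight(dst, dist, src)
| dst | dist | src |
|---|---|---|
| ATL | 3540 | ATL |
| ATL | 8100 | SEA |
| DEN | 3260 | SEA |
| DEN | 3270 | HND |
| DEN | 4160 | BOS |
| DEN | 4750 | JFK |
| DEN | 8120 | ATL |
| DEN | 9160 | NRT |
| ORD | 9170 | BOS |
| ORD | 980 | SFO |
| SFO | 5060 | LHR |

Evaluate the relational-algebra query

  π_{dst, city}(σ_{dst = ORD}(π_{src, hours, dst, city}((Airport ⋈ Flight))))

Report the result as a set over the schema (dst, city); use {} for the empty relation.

Natural join on dst: {(28, DEN, ATL, 3260, SEA), (28, DEN, ATL, 3270, HND), (28, DEN, ATL, 4160, BOS), (28, DEN, ATL, 4750, JFK), (28, DEN, ATL, 8120, ATL), (28, DEN, ATL, 9160, NRT), (32, ORD, MIA, 9170, BOS), (32, ORD, MIA, 980, SFO), (39, DEN, MIA, 3260, SEA), (39, DEN, MIA, 3270, HND), (39, DEN, MIA, 4160, BOS), (39, DEN, MIA, 4750, JFK), (39, DEN, MIA, 8120, ATL), (39, DEN, MIA, 9160, NRT), (4, DEN, DEN, 3260, SEA), (4, DEN, DEN, 3270, HND), (4, DEN, DEN, 4160, BOS), (4, DEN, DEN, 4750, JFK), (4, DEN, DEN, 8120, ATL), (4, DEN, DEN, 9160, NRT), (7, ORD, NYC, 9170, BOS), (7, ORD, NYC, 980, SFO), (9, ORD, DC, 9170, BOS), (9, ORD, DC, 980, SFO)}
π[src, hours, dst, city]: project onto (src, hours, dst, city) → {(ATL, 28, DEN, ATL), (ATL, 39, DEN, MIA), (ATL, 4, DEN, DEN), (BOS, 28, DEN, ATL), (BOS, 32, ORD, MIA), (BOS, 39, DEN, MIA), (BOS, 4, DEN, DEN), (BOS, 7, ORD, NYC), (BOS, 9, ORD, DC), (HND, 28, DEN, ATL), (HND, 39, DEN, MIA), (HND, 4, DEN, DEN), (JFK, 28, DEN, ATL), (JFK, 39, DEN, MIA), (JFK, 4, DEN, DEN), (NRT, 28, DEN, ATL), (NRT, 39, DEN, MIA), (NRT, 4, DEN, DEN), (SEA, 28, DEN, ATL), (SEA, 39, DEN, MIA), (SEA, 4, DEN, DEN), (SFO, 32, ORD, MIA), (SFO, 7, ORD, NYC), (SFO, 9, ORD, DC)}
Apply σ_{dst = ORD}; surviving tuples: {(BOS, 32, ORD, MIA), (BOS, 7, ORD, NYC), (BOS, 9, ORD, DC), (SFO, 32, ORD, MIA), (SFO, 7, ORD, NYC), (SFO, 9, ORD, DC)}
π[dst, city]: project onto (dst, city) (3 duplicate(s) eliminated) → {(ORD, DC), (ORD, MIA), (ORD, NYC)}

{(ORD, DC), (ORD, MIA), (ORD, NYC)}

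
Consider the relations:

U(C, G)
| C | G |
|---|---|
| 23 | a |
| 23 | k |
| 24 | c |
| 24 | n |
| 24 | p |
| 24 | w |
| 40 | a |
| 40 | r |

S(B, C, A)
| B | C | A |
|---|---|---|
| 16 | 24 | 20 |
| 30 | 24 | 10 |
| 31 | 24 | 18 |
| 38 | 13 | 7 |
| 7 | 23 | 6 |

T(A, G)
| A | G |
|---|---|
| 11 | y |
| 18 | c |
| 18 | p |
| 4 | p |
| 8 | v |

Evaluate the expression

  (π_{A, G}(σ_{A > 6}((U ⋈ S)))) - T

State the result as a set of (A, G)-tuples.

{(10, c), (10, n), (10, p), (10, w), (18, n), (18, w), (20, c), (20, n), (20, p), (20, w)}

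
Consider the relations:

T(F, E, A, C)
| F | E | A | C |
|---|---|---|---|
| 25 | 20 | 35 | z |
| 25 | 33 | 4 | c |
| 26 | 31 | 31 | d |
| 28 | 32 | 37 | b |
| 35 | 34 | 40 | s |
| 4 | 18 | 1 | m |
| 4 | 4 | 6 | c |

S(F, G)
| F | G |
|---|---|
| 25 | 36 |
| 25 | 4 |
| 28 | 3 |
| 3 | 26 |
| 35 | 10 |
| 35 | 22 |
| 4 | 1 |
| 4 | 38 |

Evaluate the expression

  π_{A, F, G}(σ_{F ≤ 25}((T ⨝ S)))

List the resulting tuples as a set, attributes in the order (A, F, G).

Natural join on F: {(25, 20, 35, z, 36), (25, 20, 35, z, 4), (25, 33, 4, c, 36), (25, 33, 4, c, 4), (28, 32, 37, b, 3), (35, 34, 40, s, 10), (35, 34, 40, s, 22), (4, 18, 1, m, 1), (4, 18, 1, m, 38), (4, 4, 6, c, 1), (4, 4, 6, c, 38)}
Apply σ_{F ≤ 25}; surviving tuples: {(25, 20, 35, z, 36), (25, 20, 35, z, 4), (25, 33, 4, c, 36), (25, 33, 4, c, 4), (4, 18, 1, m, 1), (4, 18, 1, m, 38), (4, 4, 6, c, 1), (4, 4, 6, c, 38)}
Projecting to A, F, G: {(1, 4, 1), (1, 4, 38), (35, 25, 36), (35, 25, 4), (4, 25, 36), (4, 25, 4), (6, 4, 1), (6, 4, 38)}

{(1, 4, 1), (1, 4, 38), (35, 25, 36), (35, 25, 4), (4, 25, 36), (4, 25, 4), (6, 4, 1), (6, 4, 38)}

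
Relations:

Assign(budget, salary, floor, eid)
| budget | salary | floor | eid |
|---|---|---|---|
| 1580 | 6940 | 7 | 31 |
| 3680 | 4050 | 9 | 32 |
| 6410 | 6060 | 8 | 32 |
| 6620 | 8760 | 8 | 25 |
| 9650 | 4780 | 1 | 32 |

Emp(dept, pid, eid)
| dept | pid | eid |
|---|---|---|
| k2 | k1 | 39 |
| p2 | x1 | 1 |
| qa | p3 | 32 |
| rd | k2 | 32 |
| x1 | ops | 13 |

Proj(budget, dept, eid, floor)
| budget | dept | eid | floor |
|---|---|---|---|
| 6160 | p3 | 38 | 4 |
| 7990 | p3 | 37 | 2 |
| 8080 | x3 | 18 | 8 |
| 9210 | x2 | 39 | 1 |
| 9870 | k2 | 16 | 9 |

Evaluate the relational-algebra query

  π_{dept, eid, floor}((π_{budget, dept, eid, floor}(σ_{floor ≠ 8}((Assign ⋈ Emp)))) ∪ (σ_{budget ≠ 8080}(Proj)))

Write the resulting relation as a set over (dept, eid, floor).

{(k2, 16, 9), (p3, 37, 2), (p3, 38, 4), (qa, 32, 1), (qa, 32, 9), (rd, 32, 1), (rd, 32, 9), (x2, 39, 1)}

Joining Assign and Emp on eid yields {(3680, 4050, 9, 32, qa, p3), (3680, 4050, 9, 32, rd, k2), (6410, 6060, 8, 32, qa, p3), (6410, 6060, 8, 32, rd, k2), (9650, 4780, 1, 32, qa, p3), (9650, 4780, 1, 32, rd, k2)}.
Selection floor ≠ 8: {(3680, 4050, 9, 32, qa, p3), (3680, 4050, 9, 32, rd, k2), (9650, 4780, 1, 32, qa, p3), (9650, 4780, 1, 32, rd, k2)}
π_{budget, dept, eid, floor} gives {(3680, qa, 32, 9), (3680, rd, 32, 9), (9650, qa, 32, 1), (9650, rd, 32, 1)}.
Selection budget ≠ 8080: {(6160, p3, 38, 4), (7990, p3, 37, 2), (9210, x2, 39, 1), (9870, k2, 16, 9)}
Set union of the two operands is {(3680, qa, 32, 9), (3680, rd, 32, 9), (6160, p3, 38, 4), (7990, p3, 37, 2), (9210, x2, 39, 1), (9650, qa, 32, 1), (9650, rd, 32, 1), (9870, k2, 16, 9)}.
π_{dept, eid, floor} gives {(k2, 16, 9), (p3, 37, 2), (p3, 38, 4), (qa, 32, 1), (qa, 32, 9), (rd, 32, 1), (rd, 32, 9), (x2, 39, 1)}.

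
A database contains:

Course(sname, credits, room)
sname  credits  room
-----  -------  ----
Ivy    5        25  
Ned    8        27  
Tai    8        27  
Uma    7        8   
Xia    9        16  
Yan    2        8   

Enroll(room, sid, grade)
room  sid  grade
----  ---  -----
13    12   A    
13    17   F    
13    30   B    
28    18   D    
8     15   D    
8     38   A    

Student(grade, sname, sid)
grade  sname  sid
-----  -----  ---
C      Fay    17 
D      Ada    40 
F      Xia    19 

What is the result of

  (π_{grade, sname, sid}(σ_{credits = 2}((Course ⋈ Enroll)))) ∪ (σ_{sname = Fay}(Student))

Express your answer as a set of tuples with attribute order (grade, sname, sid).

{(A, Yan, 38), (C, Fay, 17), (D, Yan, 15)}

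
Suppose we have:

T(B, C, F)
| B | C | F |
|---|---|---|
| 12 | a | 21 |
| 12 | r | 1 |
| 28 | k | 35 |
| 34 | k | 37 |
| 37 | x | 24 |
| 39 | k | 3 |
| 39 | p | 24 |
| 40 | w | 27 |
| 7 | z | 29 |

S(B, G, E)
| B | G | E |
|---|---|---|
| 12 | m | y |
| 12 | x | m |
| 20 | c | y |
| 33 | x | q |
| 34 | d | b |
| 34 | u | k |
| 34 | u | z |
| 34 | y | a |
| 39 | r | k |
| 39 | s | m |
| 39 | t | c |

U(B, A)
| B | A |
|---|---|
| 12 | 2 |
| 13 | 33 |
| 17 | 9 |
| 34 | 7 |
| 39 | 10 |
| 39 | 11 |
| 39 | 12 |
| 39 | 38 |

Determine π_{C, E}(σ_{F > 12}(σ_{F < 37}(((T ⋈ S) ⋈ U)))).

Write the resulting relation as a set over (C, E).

{(a, m), (a, y), (p, c), (p, k), (p, m)}

T ⋈ S (natural join on B): {(12, a, 21, m, y), (12, a, 21, x, m), (12, r, 1, m, y), (12, r, 1, x, m), (34, k, 37, d, b), (34, k, 37, u, k), (34, k, 37, u, z), (34, k, 37, y, a), (39, k, 3, r, k), (39, k, 3, s, m), (39, k, 3, t, c), (39, p, 24, r, k), (39, p, 24, s, m), (39, p, 24, t, c)}
(T ⋈ S) ⋈ U (natural join on B): {(12, a, 21, m, y, 2), (12, a, 21, x, m, 2), (12, r, 1, m, y, 2), (12, r, 1, x, m, 2), (34, k, 37, d, b, 7), (34, k, 37, u, k, 7), (34, k, 37, u, z, 7), (34, k, 37, y, a, 7), (39, k, 3, r, k, 10), (39, k, 3, r, k, 11), (39, k, 3, r, k, 12), (39, k, 3, r, k, 38), (39, k, 3, s, m, 10), (39, k, 3, s, m, 11), (39, k, 3, s, m, 12), (39, k, 3, s, m, 38), (39, k, 3, t, c, 10), (39, k, 3, t, c, 11), (39, k, 3, t, c, 12), (39, k, 3, t, c, 38), (39, p, 24, r, k, 10), (39, p, 24, r, k, 11), (39, p, 24, r, k, 12), (39, p, 24, r, k, 38), (39, p, 24, s, m, 10), (39, p, 24, s, m, 11), (39, p, 24, s, m, 12), (39, p, 24, s, m, 38), (39, p, 24, t, c, 10), (39, p, 24, t, c, 11), (39, p, 24, t, c, 12), (39, p, 24, t, c, 38)}
Apply σ_{F < 37}; surviving tuples: {(12, a, 21, m, y, 2), (12, a, 21, x, m, 2), (12, r, 1, m, y, 2), (12, r, 1, x, m, 2), (39, k, 3, r, k, 10), (39, k, 3, r, k, 11), (39, k, 3, r, k, 12), (39, k, 3, r, k, 38), (39, k, 3, s, m, 10), (39, k, 3, s, m, 11), (39, k, 3, s, m, 12), (39, k, 3, s, m, 38), (39, k, 3, t, c, 10), (39, k, 3, t, c, 11), (39, k, 3, t, c, 12), (39, k, 3, t, c, 38), (39, p, 24, r, k, 10), (39, p, 24, r, k, 11), (39, p, 24, r, k, 12), (39, p, 24, r, k, 38), (39, p, 24, s, m, 10), (39, p, 24, s, m, 11), (39, p, 24, s, m, 12), (39, p, 24, s, m, 38), (39, p, 24, t, c, 10), (39, p, 24, t, c, 11), (39, p, 24, t, c, 12), (39, p, 24, t, c, 38)}
Apply σ_{F > 12}; surviving tuples: {(12, a, 21, m, y, 2), (12, a, 21, x, m, 2), (39, p, 24, r, k, 10), (39, p, 24, r, k, 11), (39, p, 24, r, k, 12), (39, p, 24, r, k, 38), (39, p, 24, s, m, 10), (39, p, 24, s, m, 11), (39, p, 24, s, m, 12), (39, p, 24, s, m, 38), (39, p, 24, t, c, 10), (39, p, 24, t, c, 11), (39, p, 24, t, c, 12), (39, p, 24, t, c, 38)}
Keep only column(s) C, E (9 duplicate(s) eliminated): {(a, m), (a, y), (p, c), (p, k), (p, m)}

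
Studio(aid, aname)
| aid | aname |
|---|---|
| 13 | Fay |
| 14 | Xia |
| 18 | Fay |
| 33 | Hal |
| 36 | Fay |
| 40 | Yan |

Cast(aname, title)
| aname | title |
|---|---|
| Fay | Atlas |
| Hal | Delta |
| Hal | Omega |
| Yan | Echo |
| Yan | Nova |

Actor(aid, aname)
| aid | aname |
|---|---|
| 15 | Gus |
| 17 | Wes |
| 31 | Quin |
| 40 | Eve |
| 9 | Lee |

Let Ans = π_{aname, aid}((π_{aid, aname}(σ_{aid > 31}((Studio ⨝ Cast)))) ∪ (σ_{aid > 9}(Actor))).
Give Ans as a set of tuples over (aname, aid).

{(Eve, 40), (Fay, 36), (Gus, 15), (Hal, 33), (Quin, 31), (Wes, 17), (Yan, 40)}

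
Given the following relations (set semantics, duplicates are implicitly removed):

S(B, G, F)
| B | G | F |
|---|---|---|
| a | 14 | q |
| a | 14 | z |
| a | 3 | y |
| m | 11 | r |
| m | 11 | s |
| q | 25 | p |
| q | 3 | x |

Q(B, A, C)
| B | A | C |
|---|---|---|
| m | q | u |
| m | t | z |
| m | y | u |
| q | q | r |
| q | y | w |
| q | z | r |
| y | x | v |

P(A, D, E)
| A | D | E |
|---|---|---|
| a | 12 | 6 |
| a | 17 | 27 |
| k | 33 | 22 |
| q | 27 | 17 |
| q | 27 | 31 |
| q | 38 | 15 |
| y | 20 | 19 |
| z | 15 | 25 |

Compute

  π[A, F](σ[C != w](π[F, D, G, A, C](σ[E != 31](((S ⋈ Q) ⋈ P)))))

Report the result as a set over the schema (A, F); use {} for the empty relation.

{(q, p), (q, r), (q, s), (q, x), (y, r), (y, s), (z, p), (z, x)}

Joining S and Q on B yields {(m, 11, r, q, u), (m, 11, r, t, z), (m, 11, r, y, u), (m, 11, s, q, u), (m, 11, s, t, z), (m, 11, s, y, u), (q, 25, p, q, r), (q, 25, p, y, w), (q, 25, p, z, r), (q, 3, x, q, r), (q, 3, x, y, w), (q, 3, x, z, r)}.
Joining (S ⋈ Q) and P on A yields {(m, 11, r, q, u, 27, 17), (m, 11, r, q, u, 27, 31), (m, 11, r, q, u, 38, 15), (m, 11, r, y, u, 20, 19), (m, 11, s, q, u, 27, 17), (m, 11, s, q, u, 27, 31), (m, 11, s, q, u, 38, 15), (m, 11, s, y, u, 20, 19), (q, 25, p, q, r, 27, 17), (q, 25, p, q, r, 27, 31), (q, 25, p, q, r, 38, 15), (q, 25, p, y, w, 20, 19), (q, 25, p, z, r, 15, 25), (q, 3, x, q, r, 27, 17), (q, 3, x, q, r, 27, 31), (q, 3, x, q, r, 38, 15), (q, 3, x, y, w, 20, 19), (q, 3, x, z, r, 15, 25)}.
Selection E != 31: {(m, 11, r, q, u, 27, 17), (m, 11, r, q, u, 38, 15), (m, 11, r, y, u, 20, 19), (m, 11, s, q, u, 27, 17), (m, 11, s, q, u, 38, 15), (m, 11, s, y, u, 20, 19), (q, 25, p, q, r, 27, 17), (q, 25, p, q, r, 38, 15), (q, 25, p, y, w, 20, 19), (q, 25, p, z, r, 15, 25), (q, 3, x, q, r, 27, 17), (q, 3, x, q, r, 38, 15), (q, 3, x, y, w, 20, 19), (q, 3, x, z, r, 15, 25)}
π[F, D, G, A, C]: project onto (F, D, G, A, C) → {(p, 15, 25, z, r), (p, 20, 25, y, w), (p, 27, 25, q, r), (p, 38, 25, q, r), (r, 20, 11, y, u), (r, 27, 11, q, u), (r, 38, 11, q, u), (s, 20, 11, y, u), (s, 27, 11, q, u), (s, 38, 11, q, u), (x, 15, 3, z, r), (x, 20, 3, y, w), (x, 27, 3, q, r), (x, 38, 3, q, r)}
Selection C != w: {(p, 15, 25, z, r), (p, 27, 25, q, r), (p, 38, 25, q, r), (r, 20, 11, y, u), (r, 27, 11, q, u), (r, 38, 11, q, u), (s, 20, 11, y, u), (s, 27, 11, q, u), (s, 38, 11, q, u), (x, 15, 3, z, r), (x, 27, 3, q, r), (x, 38, 3, q, r)}
π[A, F]: project onto (A, F) (4 duplicate(s) eliminated) → {(q, p), (q, r), (q, s), (q, x), (y, r), (y, s), (z, p), (z, x)}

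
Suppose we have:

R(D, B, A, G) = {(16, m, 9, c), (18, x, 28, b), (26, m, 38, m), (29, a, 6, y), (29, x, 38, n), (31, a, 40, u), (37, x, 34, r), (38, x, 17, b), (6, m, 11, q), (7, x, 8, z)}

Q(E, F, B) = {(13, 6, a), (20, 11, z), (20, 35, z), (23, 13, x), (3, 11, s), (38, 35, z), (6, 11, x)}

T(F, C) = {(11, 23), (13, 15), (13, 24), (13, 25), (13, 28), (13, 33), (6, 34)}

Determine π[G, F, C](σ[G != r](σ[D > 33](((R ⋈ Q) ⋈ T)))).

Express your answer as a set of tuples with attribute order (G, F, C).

{(b, 11, 23), (b, 13, 15), (b, 13, 24), (b, 13, 25), (b, 13, 28), (b, 13, 33)}

Natural join on B: {(18, x, 28, b, 23, 13), (18, x, 28, b, 6, 11), (29, a, 6, y, 13, 6), (29, x, 38, n, 23, 13), (29, x, 38, n, 6, 11), (31, a, 40, u, 13, 6), (37, x, 34, r, 23, 13), (37, x, 34, r, 6, 11), (38, x, 17, b, 23, 13), (38, x, 17, b, 6, 11), (7, x, 8, z, 23, 13), (7, x, 8, z, 6, 11)}
Natural join on F: {(18, x, 28, b, 23, 13, 15), (18, x, 28, b, 23, 13, 24), (18, x, 28, b, 23, 13, 25), (18, x, 28, b, 23, 13, 28), (18, x, 28, b, 23, 13, 33), (18, x, 28, b, 6, 11, 23), (29, a, 6, y, 13, 6, 34), (29, x, 38, n, 23, 13, 15), (29, x, 38, n, 23, 13, 24), (29, x, 38, n, 23, 13, 25), (29, x, 38, n, 23, 13, 28), (29, x, 38, n, 23, 13, 33), (29, x, 38, n, 6, 11, 23), (31, a, 40, u, 13, 6, 34), (37, x, 34, r, 23, 13, 15), (37, x, 34, r, 23, 13, 24), (37, x, 34, r, 23, 13, 25), (37, x, 34, r, 23, 13, 28), (37, x, 34, r, 23, 13, 33), (37, x, 34, r, 6, 11, 23), (38, x, 17, b, 23, 13, 15), (38, x, 17, b, 23, 13, 24), (38, x, 17, b, 23, 13, 25), (38, x, 17, b, 23, 13, 28), (38, x, 17, b, 23, 13, 33), (38, x, 17, b, 6, 11, 23), (7, x, 8, z, 23, 13, 15), (7, x, 8, z, 23, 13, 24), (7, x, 8, z, 23, 13, 25), (7, x, 8, z, 23, 13, 28), (7, x, 8, z, 23, 13, 33), (7, x, 8, z, 6, 11, 23)}
Apply σ_{D > 33}; surviving tuples: {(37, x, 34, r, 23, 13, 15), (37, x, 34, r, 23, 13, 24), (37, x, 34, r, 23, 13, 25), (37, x, 34, r, 23, 13, 28), (37, x, 34, r, 23, 13, 33), (37, x, 34, r, 6, 11, 23), (38, x, 17, b, 23, 13, 15), (38, x, 17, b, 23, 13, 24), (38, x, 17, b, 23, 13, 25), (38, x, 17, b, 23, 13, 28), (38, x, 17, b, 23, 13, 33), (38, x, 17, b, 6, 11, 23)}
Apply σ_{G != r}; surviving tuples: {(38, x, 17, b, 23, 13, 15), (38, x, 17, b, 23, 13, 24), (38, x, 17, b, 23, 13, 25), (38, x, 17, b, 23, 13, 28), (38, x, 17, b, 23, 13, 33), (38, x, 17, b, 6, 11, 23)}
Keep only column(s) G, F, C: {(b, 11, 23), (b, 13, 15), (b, 13, 24), (b, 13, 25), (b, 13, 28), (b, 13, 33)}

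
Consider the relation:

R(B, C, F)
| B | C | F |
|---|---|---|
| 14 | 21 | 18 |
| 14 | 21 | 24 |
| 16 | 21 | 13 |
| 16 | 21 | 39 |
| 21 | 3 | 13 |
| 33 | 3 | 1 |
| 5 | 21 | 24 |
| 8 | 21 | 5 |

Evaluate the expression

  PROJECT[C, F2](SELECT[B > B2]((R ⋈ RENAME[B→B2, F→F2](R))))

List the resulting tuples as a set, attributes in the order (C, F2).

{(21, 18), (21, 24), (21, 5), (3, 13)}

ρ[B→B2, F→F2]: schema becomes (B2, C, F2); tuples unchanged.
Joining R and RENAME[B→B2, F→F2](R) on C yields {(14, 21, 18, 14, 18), (14, 21, 18, 14, 24), (14, 21, 18, 16, 13), (14, 21, 18, 16, 39), (14, 21, 18, 5, 24), (14, 21, 18, 8, 5), (14, 21, 24, 14, 18), (14, 21, 24, 14, 24), (14, 21, 24, 16, 13), (14, 21, 24, 16, 39), (14, 21, 24, 5, 24), (14, 21, 24, 8, 5), (16, 21, 13, 14, 18), (16, 21, 13, 14, 24), (16, 21, 13, 16, 13), (16, 21, 13, 16, 39), (16, 21, 13, 5, 24), (16, 21, 13, 8, 5), (16, 21, 39, 14, 18), (16, 21, 39, 14, 24), (16, 21, 39, 16, 13), (16, 21, 39, 16, 39), (16, 21, 39, 5, 24), (16, 21, 39, 8, 5), (21, 3, 13, 21, 13), (21, 3, 13, 33, 1), (33, 3, 1, 21, 13), (33, 3, 1, 33, 1), (5, 21, 24, 14, 18), (5, 21, 24, 14, 24), (5, 21, 24, 16, 13), (5, 21, 24, 16, 39), (5, 21, 24, 5, 24), (5, 21, 24, 8, 5), (8, 21, 5, 14, 18), (8, 21, 5, 14, 24), (8, 21, 5, 16, 13), (8, 21, 5, 16, 39), (8, 21, 5, 5, 24), (8, 21, 5, 8, 5)}.
Filtering on B > B2 leaves {(14, 21, 18, 5, 24), (14, 21, 18, 8, 5), (14, 21, 24, 5, 24), (14, 21, 24, 8, 5), (16, 21, 13, 14, 18), (16, 21, 13, 14, 24), (16, 21, 13, 5, 24), (16, 21, 13, 8, 5), (16, 21, 39, 14, 18), (16, 21, 39, 14, 24), (16, 21, 39, 5, 24), (16, 21, 39, 8, 5), (33, 3, 1, 21, 13), (8, 21, 5, 5, 24)}.
Keep only column(s) C, F2 (10 duplicate(s) eliminated): {(21, 18), (21, 24), (21, 5), (3, 13)}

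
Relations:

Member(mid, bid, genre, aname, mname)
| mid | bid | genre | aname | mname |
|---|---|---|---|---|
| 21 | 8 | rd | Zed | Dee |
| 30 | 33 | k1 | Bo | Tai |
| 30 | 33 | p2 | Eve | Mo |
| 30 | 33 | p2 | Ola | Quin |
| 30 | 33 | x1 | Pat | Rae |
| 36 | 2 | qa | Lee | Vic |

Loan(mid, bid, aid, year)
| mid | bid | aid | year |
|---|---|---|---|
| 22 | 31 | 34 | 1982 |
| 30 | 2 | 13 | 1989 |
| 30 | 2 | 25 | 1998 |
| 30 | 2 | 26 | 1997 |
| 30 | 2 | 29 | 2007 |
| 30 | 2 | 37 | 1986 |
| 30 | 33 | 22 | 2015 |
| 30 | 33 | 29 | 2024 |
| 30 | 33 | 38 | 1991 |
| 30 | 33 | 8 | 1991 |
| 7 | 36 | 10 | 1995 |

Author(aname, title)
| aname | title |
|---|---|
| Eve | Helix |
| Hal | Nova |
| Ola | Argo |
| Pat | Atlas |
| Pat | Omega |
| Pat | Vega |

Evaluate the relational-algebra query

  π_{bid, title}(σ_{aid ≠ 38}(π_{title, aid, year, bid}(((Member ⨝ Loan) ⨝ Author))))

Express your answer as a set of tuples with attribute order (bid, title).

{(33, Argo), (33, Atlas), (33, Helix), (33, Omega), (33, Vega)}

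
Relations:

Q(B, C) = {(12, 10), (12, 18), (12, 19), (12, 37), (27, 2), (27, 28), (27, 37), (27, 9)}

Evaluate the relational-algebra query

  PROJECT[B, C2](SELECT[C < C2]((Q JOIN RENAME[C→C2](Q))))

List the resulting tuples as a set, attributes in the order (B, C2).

{(12, 18), (12, 19), (12, 37), (27, 28), (27, 37), (27, 9)}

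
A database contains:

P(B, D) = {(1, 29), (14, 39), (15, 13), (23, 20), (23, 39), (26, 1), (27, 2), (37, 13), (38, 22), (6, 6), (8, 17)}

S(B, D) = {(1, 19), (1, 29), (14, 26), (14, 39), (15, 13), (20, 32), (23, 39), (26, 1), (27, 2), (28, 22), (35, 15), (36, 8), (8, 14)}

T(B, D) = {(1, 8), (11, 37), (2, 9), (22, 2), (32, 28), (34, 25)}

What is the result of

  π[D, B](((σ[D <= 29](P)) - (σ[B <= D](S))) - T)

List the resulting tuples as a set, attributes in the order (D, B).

Apply σ_{D <= 29}; surviving tuples: {(1, 29), (15, 13), (23, 20), (26, 1), (27, 2), (37, 13), (38, 22), (6, 6), (8, 17)}
Apply σ_{B <= D}; surviving tuples: {(1, 19), (1, 29), (14, 26), (14, 39), (20, 32), (23, 39), (8, 14)}
Difference: {(1, 29), (15, 13), (23, 20), (26, 1), (27, 2), (37, 13), (38, 22), (6, 6), (8, 17)} with {(1, 19), (1, 29), (14, 26), (14, 39), (20, 32), (23, 39), (8, 14)} → {(15, 13), (23, 20), (26, 1), (27, 2), (37, 13), (38, 22), (6, 6), (8, 17)}
Difference: {(15, 13), (23, 20), (26, 1), (27, 2), (37, 13), (38, 22), (6, 6), (8, 17)} with {(1, 8), (11, 37), (2, 9), (22, 2), (32, 28), (34, 25)} → {(15, 13), (23, 20), (26, 1), (27, 2), (37, 13), (38, 22), (6, 6), (8, 17)}
Keep only column(s) D, B: {(1, 26), (13, 15), (13, 37), (17, 8), (2, 27), (20, 23), (22, 38), (6, 6)}

{(1, 26), (13, 15), (13, 37), (17, 8), (2, 27), (20, 23), (22, 38), (6, 6)}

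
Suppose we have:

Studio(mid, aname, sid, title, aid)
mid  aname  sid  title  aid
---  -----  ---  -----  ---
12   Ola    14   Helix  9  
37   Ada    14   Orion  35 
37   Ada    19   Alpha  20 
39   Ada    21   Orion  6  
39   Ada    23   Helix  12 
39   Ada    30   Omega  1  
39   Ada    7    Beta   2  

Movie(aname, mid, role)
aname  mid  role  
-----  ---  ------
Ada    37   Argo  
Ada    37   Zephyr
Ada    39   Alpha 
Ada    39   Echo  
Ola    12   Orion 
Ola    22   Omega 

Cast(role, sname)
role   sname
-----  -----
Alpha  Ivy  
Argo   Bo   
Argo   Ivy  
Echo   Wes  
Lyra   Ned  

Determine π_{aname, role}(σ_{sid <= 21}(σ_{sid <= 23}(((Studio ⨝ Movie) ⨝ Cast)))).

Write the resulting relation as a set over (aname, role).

{(Ada, Alpha), (Ada, Argo), (Ada, Echo)}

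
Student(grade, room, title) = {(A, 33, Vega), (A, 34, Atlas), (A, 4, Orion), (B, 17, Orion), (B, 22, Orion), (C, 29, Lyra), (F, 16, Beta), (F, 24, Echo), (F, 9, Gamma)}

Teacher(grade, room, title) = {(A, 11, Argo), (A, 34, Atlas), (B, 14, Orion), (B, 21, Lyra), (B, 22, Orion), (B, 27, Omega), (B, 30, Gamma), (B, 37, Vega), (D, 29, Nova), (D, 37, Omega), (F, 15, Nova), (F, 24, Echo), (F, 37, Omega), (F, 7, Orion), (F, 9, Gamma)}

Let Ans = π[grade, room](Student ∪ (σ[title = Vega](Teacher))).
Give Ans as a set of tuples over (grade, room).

{(A, 33), (A, 34), (A, 4), (B, 17), (B, 22), (B, 37), (C, 29), (F, 16), (F, 24), (F, 9)}

Filtering on title = Vega leaves {(B, 37, Vega)}.
Taking the union: {(A, 33, Vega), (A, 34, Atlas), (A, 4, Orion), (B, 17, Orion), (B, 22, Orion), (B, 37, Vega), (C, 29, Lyra), (F, 16, Beta), (F, 24, Echo), (F, 9, Gamma)}
Projecting to grade, room: {(A, 33), (A, 34), (A, 4), (B, 17), (B, 22), (B, 37), (C, 29), (F, 16), (F, 24), (F, 9)}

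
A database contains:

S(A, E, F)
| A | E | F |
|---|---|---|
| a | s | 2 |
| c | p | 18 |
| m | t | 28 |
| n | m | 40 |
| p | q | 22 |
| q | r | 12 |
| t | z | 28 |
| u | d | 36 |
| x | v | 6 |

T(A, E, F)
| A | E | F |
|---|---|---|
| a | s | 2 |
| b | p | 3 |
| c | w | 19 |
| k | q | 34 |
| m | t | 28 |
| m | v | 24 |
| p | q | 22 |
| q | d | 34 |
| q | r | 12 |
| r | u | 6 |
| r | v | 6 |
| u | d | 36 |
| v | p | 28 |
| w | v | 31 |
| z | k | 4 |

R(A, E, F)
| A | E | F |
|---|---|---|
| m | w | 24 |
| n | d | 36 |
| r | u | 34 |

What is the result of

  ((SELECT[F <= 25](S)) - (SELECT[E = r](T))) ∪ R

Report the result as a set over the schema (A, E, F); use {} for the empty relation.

{(a, s, 2), (c, p, 18), (m, w, 24), (n, d, 36), (p, q, 22), (r, u, 34), (x, v, 6)}

Selection F <= 25: {(a, s, 2), (c, p, 18), (p, q, 22), (q, r, 12), (x, v, 6)}
Selection E = r: {(q, r, 12)}
Taking the difference: {(a, s, 2), (c, p, 18), (p, q, 22), (x, v, 6)}
Taking the union: {(a, s, 2), (c, p, 18), (m, w, 24), (n, d, 36), (p, q, 22), (r, u, 34), (x, v, 6)}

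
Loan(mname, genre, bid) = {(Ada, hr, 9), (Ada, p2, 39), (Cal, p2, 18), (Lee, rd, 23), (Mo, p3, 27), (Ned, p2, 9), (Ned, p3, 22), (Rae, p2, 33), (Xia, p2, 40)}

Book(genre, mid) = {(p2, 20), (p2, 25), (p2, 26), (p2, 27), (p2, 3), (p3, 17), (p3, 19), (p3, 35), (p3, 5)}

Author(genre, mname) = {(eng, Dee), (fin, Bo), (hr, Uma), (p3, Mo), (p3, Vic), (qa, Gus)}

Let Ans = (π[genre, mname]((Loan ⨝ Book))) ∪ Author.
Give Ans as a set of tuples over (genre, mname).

Loan ⋈ Book (natural join on genre): {(Ada, p2, 39, 20), (Ada, p2, 39, 25), (Ada, p2, 39, 26), (Ada, p2, 39, 27), (Ada, p2, 39, 3), (Cal, p2, 18, 20), (Cal, p2, 18, 25), (Cal, p2, 18, 26), (Cal, p2, 18, 27), (Cal, p2, 18, 3), (Mo, p3, 27, 17), (Mo, p3, 27, 19), (Mo, p3, 27, 35), (Mo, p3, 27, 5), (Ned, p2, 9, 20), (Ned, p2, 9, 25), (Ned, p2, 9, 26), (Ned, p2, 9, 27), (Ned, p2, 9, 3), (Ned, p3, 22, 17), (Ned, p3, 22, 19), (Ned, p3, 22, 35), (Ned, p3, 22, 5), (Rae, p2, 33, 20), (Rae, p2, 33, 25), (Rae, p2, 33, 26), (Rae, p2, 33, 27), (Rae, p2, 33, 3), (Xia, p2, 40, 20), (Xia, p2, 40, 25), (Xia, p2, 40, 26), (Xia, p2, 40, 27), (Xia, p2, 40, 3)}
π[genre, mname]: project onto (genre, mname) (26 duplicate(s) eliminated) → {(p2, Ada), (p2, Cal), (p2, Ned), (p2, Rae), (p2, Xia), (p3, Mo), (p3, Ned)}
Union: {(p2, Ada), (p2, Cal), (p2, Ned), (p2, Rae), (p2, Xia), (p3, Mo), (p3, Ned)} with {(eng, Dee), (fin, Bo), (hr, Uma), (p3, Mo), (p3, Vic), (qa, Gus)} → {(eng, Dee), (fin, Bo), (hr, Uma), (p2, Ada), (p2, Cal), (p2, Ned), (p2, Rae), (p2, Xia), (p3, Mo), (p3, Ned), (p3, Vic), (qa, Gus)}

{(eng, Dee), (fin, Bo), (hr, Uma), (p2, Ada), (p2, Cal), (p2, Ned), (p2, Rae), (p2, Xia), (p3, Mo), (p3, Ned), (p3, Vic), (qa, Gus)}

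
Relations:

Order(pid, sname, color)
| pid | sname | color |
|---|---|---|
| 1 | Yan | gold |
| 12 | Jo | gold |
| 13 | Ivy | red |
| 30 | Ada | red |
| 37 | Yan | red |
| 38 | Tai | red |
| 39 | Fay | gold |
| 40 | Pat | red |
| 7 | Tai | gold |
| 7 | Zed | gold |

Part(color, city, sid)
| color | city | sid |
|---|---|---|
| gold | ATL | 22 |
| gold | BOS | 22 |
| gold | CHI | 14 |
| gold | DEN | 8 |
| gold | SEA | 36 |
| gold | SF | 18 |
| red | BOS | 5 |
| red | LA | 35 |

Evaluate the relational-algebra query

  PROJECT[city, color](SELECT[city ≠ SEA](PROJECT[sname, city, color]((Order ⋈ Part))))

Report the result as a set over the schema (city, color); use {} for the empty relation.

Natural join on color: {(1, Yan, gold, ATL, 22), (1, Yan, gold, BOS, 22), (1, Yan, gold, CHI, 14), (1, Yan, gold, DEN, 8), (1, Yan, gold, SEA, 36), (1, Yan, gold, SF, 18), (12, Jo, gold, ATL, 22), (12, Jo, gold, BOS, 22), (12, Jo, gold, CHI, 14), (12, Jo, gold, DEN, 8), (12, Jo, gold, SEA, 36), (12, Jo, gold, SF, 18), (13, Ivy, red, BOS, 5), (13, Ivy, red, LA, 35), (30, Ada, red, BOS, 5), (30, Ada, red, LA, 35), (37, Yan, red, BOS, 5), (37, Yan, red, LA, 35), (38, Tai, red, BOS, 5), (38, Tai, red, LA, 35), (39, Fay, gold, ATL, 22), (39, Fay, gold, BOS, 22), (39, Fay, gold, CHI, 14), (39, Fay, gold, DEN, 8), (39, Fay, gold, SEA, 36), (39, Fay, gold, SF, 18), (40, Pat, red, BOS, 5), (40, Pat, red, LA, 35), (7, Tai, gold, ATL, 22), (7, Tai, gold, BOS, 22), (7, Tai, gold, CHI, 14), (7, Tai, gold, DEN, 8), (7, Tai, gold, SEA, 36), (7, Tai, gold, SF, 18), (7, Zed, gold, ATL, 22), (7, Zed, gold, BOS, 22), (7, Zed, gold, CHI, 14), (7, Zed, gold, DEN, 8), (7, Zed, gold, SEA, 36), (7, Zed, gold, SF, 18)}
π[sname, city, color]: project onto (sname, city, color) → {(Ada, BOS, red), (Ada, LA, red), (Fay, ATL, gold), (Fay, BOS, gold), (Fay, CHI, gold), (Fay, DEN, gold), (Fay, SEA, gold), (Fay, SF, gold), (Ivy, BOS, red), (Ivy, LA, red), (Jo, ATL, gold), (Jo, BOS, gold), (Jo, CHI, gold), (Jo, DEN, gold), (Jo, SEA, gold), (Jo, SF, gold), (Pat, BOS, red), (Pat, LA, red), (Tai, ATL, gold), (Tai, BOS, gold), (Tai, BOS, red), (Tai, CHI, gold), (Tai, DEN, gold), (Tai, LA, red), (Tai, SEA, gold), (Tai, SF, gold), (Yan, ATL, gold), (Yan, BOS, gold), (Yan, BOS, red), (Yan, CHI, gold), (Yan, DEN, gold), (Yan, LA, red), (Yan, SEA, gold), (Yan, SF, gold), (Zed, ATL, gold), (Zed, BOS, gold), (Zed, CHI, gold), (Zed, DEN, gold), (Zed, SEA, gold), (Zed, SF, gold)}
σ[city ≠ SEA]: keep tuples satisfying city ≠ SEA → {(Ada, BOS, red), (Ada, LA, red), (Fay, ATL, gold), (Fay, BOS, gold), (Fay, CHI, gold), (Fay, DEN, gold), (Fay, SF, gold), (Ivy, BOS, red), (Ivy, LA, red), (Jo, ATL, gold), (Jo, BOS, gold), (Jo, CHI, gold), (Jo, DEN, gold), (Jo, SF, gold), (Pat, BOS, red), (Pat, LA, red), (Tai, ATL, gold), (Tai, BOS, gold), (Tai, BOS, red), (Tai, CHI, gold), (Tai, DEN, gold), (Tai, LA, red), (Tai, SF, gold), (Yan, ATL, gold), (Yan, BOS, gold), (Yan, BOS, red), (Yan, CHI, gold), (Yan, DEN, gold), (Yan, LA, red), (Yan, SF, gold), (Zed, ATL, gold), (Zed, BOS, gold), (Zed, CHI, gold), (Zed, DEN, gold), (Zed, SF, gold)}
π[city, color]: project onto (city, color) (28 duplicate(s) eliminated) → {(ATL, gold), (BOS, gold), (BOS, red), (CHI, gold), (DEN, gold), (LA, red), (SF, gold)}

{(ATL, gold), (BOS, gold), (BOS, red), (CHI, gold), (DEN, gold), (LA, red), (SF, gold)}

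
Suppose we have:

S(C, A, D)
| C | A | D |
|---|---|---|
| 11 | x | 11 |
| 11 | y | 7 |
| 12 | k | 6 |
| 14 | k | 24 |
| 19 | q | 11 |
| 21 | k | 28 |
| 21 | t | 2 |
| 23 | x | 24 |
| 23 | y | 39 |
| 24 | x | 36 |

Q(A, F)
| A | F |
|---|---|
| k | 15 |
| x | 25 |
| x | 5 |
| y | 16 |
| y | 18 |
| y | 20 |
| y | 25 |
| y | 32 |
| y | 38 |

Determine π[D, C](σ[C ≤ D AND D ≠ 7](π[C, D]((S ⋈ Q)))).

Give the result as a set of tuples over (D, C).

{(11, 11), (24, 14), (24, 23), (28, 21), (36, 24), (39, 23)}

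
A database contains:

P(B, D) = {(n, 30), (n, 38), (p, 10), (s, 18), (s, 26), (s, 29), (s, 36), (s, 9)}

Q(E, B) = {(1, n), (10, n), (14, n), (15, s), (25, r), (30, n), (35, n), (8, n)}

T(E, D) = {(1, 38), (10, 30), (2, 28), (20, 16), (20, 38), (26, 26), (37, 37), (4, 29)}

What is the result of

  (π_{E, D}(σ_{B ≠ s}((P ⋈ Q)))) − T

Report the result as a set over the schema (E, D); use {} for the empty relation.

{(1, 30), (10, 38), (14, 30), (14, 38), (30, 30), (30, 38), (35, 30), (35, 38), (8, 30), (8, 38)}

Natural join on B: {(n, 30, 1), (n, 30, 10), (n, 30, 14), (n, 30, 30), (n, 30, 35), (n, 30, 8), (n, 38, 1), (n, 38, 10), (n, 38, 14), (n, 38, 30), (n, 38, 35), (n, 38, 8), (s, 18, 15), (s, 26, 15), (s, 29, 15), (s, 36, 15), (s, 9, 15)}
Apply σ_{B ≠ s}; surviving tuples: {(n, 30, 1), (n, 30, 10), (n, 30, 14), (n, 30, 30), (n, 30, 35), (n, 30, 8), (n, 38, 1), (n, 38, 10), (n, 38, 14), (n, 38, 30), (n, 38, 35), (n, 38, 8)}
Projecting to E, D: {(1, 30), (1, 38), (10, 30), (10, 38), (14, 30), (14, 38), (30, 30), (30, 38), (35, 30), (35, 38), (8, 30), (8, 38)}
Difference: {(1, 30), (1, 38), (10, 30), (10, 38), (14, 30), (14, 38), (30, 30), (30, 38), (35, 30), (35, 38), (8, 30), (8, 38)} with {(1, 38), (10, 30), (2, 28), (20, 16), (20, 38), (26, 26), (37, 37), (4, 29)} → {(1, 30), (10, 38), (14, 30), (14, 38), (30, 30), (30, 38), (35, 30), (35, 38), (8, 30), (8, 38)}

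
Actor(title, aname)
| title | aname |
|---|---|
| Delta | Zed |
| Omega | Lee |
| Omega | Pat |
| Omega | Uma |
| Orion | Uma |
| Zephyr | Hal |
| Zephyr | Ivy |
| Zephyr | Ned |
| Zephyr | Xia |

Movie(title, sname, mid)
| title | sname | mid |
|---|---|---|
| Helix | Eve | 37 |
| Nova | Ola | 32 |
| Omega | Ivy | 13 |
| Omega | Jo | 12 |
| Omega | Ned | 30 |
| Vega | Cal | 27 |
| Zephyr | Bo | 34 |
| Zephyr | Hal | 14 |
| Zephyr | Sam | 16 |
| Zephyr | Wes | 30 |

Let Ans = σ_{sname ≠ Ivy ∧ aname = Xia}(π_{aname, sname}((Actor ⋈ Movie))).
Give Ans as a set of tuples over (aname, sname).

Joining Actor and Movie on title yields {(Omega, Lee, Ivy, 13), (Omega, Lee, Jo, 12), (Omega, Lee, Ned, 30), (Omega, Pat, Ivy, 13), (Omega, Pat, Jo, 12), (Omega, Pat, Ned, 30), (Omega, Uma, Ivy, 13), (Omega, Uma, Jo, 12), (Omega, Uma, Ned, 30), (Zephyr, Hal, Bo, 34), (Zephyr, Hal, Hal, 14), (Zephyr, Hal, Sam, 16), (Zephyr, Hal, Wes, 30), (Zephyr, Ivy, Bo, 34), (Zephyr, Ivy, Hal, 14), (Zephyr, Ivy, Sam, 16), (Zephyr, Ivy, Wes, 30), (Zephyr, Ned, Bo, 34), (Zephyr, Ned, Hal, 14), (Zephyr, Ned, Sam, 16), (Zephyr, Ned, Wes, 30), (Zephyr, Xia, Bo, 34), (Zephyr, Xia, Hal, 14), (Zephyr, Xia, Sam, 16), (Zephyr, Xia, Wes, 30)}.
Keep only column(s) aname, sname: {(Hal, Bo), (Hal, Hal), (Hal, Sam), (Hal, Wes), (Ivy, Bo), (Ivy, Hal), (Ivy, Sam), (Ivy, Wes), (Lee, Ivy), (Lee, Jo), (Lee, Ned), (Ned, Bo), (Ned, Hal), (Ned, Sam), (Ned, Wes), (Pat, Ivy), (Pat, Jo), (Pat, Ned), (Uma, Ivy), (Uma, Jo), (Uma, Ned), (Xia, Bo), (Xia, Hal), (Xia, Sam), (Xia, Wes)}
Selection sname ≠ Ivy ∧ aname = Xia: {(Xia, Bo), (Xia, Hal), (Xia, Sam), (Xia, Wes)}

{(Xia, Bo), (Xia, Hal), (Xia, Sam), (Xia, Wes)}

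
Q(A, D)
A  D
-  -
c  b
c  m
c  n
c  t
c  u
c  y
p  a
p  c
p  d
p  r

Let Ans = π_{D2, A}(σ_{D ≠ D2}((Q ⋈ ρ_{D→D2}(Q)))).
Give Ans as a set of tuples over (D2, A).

{(a, p), (b, c), (c, p), (d, p), (m, c), (n, c), (r, p), (t, c), (u, c), (y, c)}

ρ[D→D2]: schema becomes (A, D2); tuples unchanged.
Joining Q and ρ_{D→D2}(Q) on A yields {(c, b, b), (c, b, m), (c, b, n), (c, b, t), (c, b, u), (c, b, y), (c, m, b), (c, m, m), (c, m, n), (c, m, t), (c, m, u), (c, m, y), (c, n, b), (c, n, m), (c, n, n), (c, n, t), (c, n, u), (c, n, y), (c, t, b), (c, t, m), (c, t, n), (c, t, t), (c, t, u), (c, t, y), (c, u, b), (c, u, m), (c, u, n), (c, u, t), (c, u, u), (c, u, y), (c, y, b), (c, y, m), (c, y, n), (c, y, t), (c, y, u), (c, y, y), (p, a, a), (p, a, c), (p, a, d), (p, a, r), (p, c, a), (p, c, c), (p, c, d), (p, c, r), (p, d, a), (p, d, c), (p, d, d), (p, d, r), (p, r, a), (p, r, c), (p, r, d), (p, r, r)}.
σ[D ≠ D2]: keep tuples satisfying D ≠ D2 → {(c, b, m), (c, b, n), (c, b, t), (c, b, u), (c, b, y), (c, m, b), (c, m, n), (c, m, t), (c, m, u), (c, m, y), (c, n, b), (c, n, m), (c, n, t), (c, n, u), (c, n, y), (c, t, b), (c, t, m), (c, t, n), (c, t, u), (c, t, y), (c, u, b), (c, u, m), (c, u, n), (c, u, t), (c, u, y), (c, y, b), (c, y, m), (c, y, n), (c, y, t), (c, y, u), (p, a, c), (p, a, d), (p, a, r), (p, c, a), (p, c, d), (p, c, r), (p, d, a), (p, d, c), (p, d, r), (p, r, a), (p, r, c), (p, r, d)}
π_{D2, A} gives {(a, p), (b, c), (c, p), (d, p), (m, c), (n, c), (r, p), (t, c), (u, c), (y, c)} (32 duplicate(s) eliminated).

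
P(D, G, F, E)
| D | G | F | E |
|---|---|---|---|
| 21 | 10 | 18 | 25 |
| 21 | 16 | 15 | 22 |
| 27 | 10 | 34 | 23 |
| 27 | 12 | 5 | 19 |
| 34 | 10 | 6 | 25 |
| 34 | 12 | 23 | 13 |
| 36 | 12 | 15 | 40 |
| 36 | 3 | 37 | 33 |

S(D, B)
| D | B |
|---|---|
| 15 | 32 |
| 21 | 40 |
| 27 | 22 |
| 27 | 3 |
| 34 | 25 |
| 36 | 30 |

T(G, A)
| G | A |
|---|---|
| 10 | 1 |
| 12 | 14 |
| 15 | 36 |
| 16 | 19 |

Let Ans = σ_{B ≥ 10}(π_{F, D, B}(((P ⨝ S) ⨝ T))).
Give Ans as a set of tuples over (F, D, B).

{(15, 21, 40), (15, 36, 30), (18, 21, 40), (23, 34, 25), (34, 27, 22), (5, 27, 22), (6, 34, 25)}

Joining P and S on D yields {(21, 10, 18, 25, 40), (21, 16, 15, 22, 40), (27, 10, 34, 23, 22), (27, 10, 34, 23, 3), (27, 12, 5, 19, 22), (27, 12, 5, 19, 3), (34, 10, 6, 25, 25), (34, 12, 23, 13, 25), (36, 12, 15, 40, 30), (36, 3, 37, 33, 30)}.
Joining (P ⨝ S) and T on G yields {(21, 10, 18, 25, 40, 1), (21, 16, 15, 22, 40, 19), (27, 10, 34, 23, 22, 1), (27, 10, 34, 23, 3, 1), (27, 12, 5, 19, 22, 14), (27, 12, 5, 19, 3, 14), (34, 10, 6, 25, 25, 1), (34, 12, 23, 13, 25, 14), (36, 12, 15, 40, 30, 14)}.
π_{F, D, B} gives {(15, 21, 40), (15, 36, 30), (18, 21, 40), (23, 34, 25), (34, 27, 22), (34, 27, 3), (5, 27, 22), (5, 27, 3), (6, 34, 25)}.
Filtering on B ≥ 10 leaves {(15, 21, 40), (15, 36, 30), (18, 21, 40), (23, 34, 25), (34, 27, 22), (5, 27, 22), (6, 34, 25)}.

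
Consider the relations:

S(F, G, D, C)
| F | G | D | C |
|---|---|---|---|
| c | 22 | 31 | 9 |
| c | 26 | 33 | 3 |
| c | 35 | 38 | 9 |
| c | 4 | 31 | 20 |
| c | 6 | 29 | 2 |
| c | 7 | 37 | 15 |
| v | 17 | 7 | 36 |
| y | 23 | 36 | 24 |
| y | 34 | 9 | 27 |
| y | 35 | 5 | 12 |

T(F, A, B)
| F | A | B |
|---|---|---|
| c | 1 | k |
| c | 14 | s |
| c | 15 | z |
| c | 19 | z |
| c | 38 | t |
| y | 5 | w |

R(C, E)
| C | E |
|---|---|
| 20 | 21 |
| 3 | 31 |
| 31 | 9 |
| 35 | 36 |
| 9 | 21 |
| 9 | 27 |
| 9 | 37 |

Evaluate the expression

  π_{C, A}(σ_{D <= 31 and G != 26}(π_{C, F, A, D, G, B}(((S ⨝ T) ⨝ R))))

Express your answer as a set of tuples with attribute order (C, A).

{(20, 1), (20, 14), (20, 15), (20, 19), (20, 38), (9, 1), (9, 14), (9, 15), (9, 19), (9, 38)}

Natural join on F: {(c, 22, 31, 9, 1, k), (c, 22, 31, 9, 14, s), (c, 22, 31, 9, 15, z), (c, 22, 31, 9, 19, z), (c, 22, 31, 9, 38, t), (c, 26, 33, 3, 1, k), (c, 26, 33, 3, 14, s), (c, 26, 33, 3, 15, z), (c, 26, 33, 3, 19, z), (c, 26, 33, 3, 38, t), (c, 35, 38, 9, 1, k), (c, 35, 38, 9, 14, s), (c, 35, 38, 9, 15, z), (c, 35, 38, 9, 19, z), (c, 35, 38, 9, 38, t), (c, 4, 31, 20, 1, k), (c, 4, 31, 20, 14, s), (c, 4, 31, 20, 15, z), (c, 4, 31, 20, 19, z), (c, 4, 31, 20, 38, t), (c, 6, 29, 2, 1, k), (c, 6, 29, 2, 14, s), (c, 6, 29, 2, 15, z), (c, 6, 29, 2, 19, z), (c, 6, 29, 2, 38, t), (c, 7, 37, 15, 1, k), (c, 7, 37, 15, 14, s), (c, 7, 37, 15, 15, z), (c, 7, 37, 15, 19, z), (c, 7, 37, 15, 38, t), (y, 23, 36, 24, 5, w), (y, 34, 9, 27, 5, w), (y, 35, 5, 12, 5, w)}
Natural join on C: {(c, 22, 31, 9, 1, k, 21), (c, 22, 31, 9, 1, k, 27), (c, 22, 31, 9, 1, k, 37), (c, 22, 31, 9, 14, s, 21), (c, 22, 31, 9, 14, s, 27), (c, 22, 31, 9, 14, s, 37), (c, 22, 31, 9, 15, z, 21), (c, 22, 31, 9, 15, z, 27), (c, 22, 31, 9, 15, z, 37), (c, 22, 31, 9, 19, z, 21), (c, 22, 31, 9, 19, z, 27), (c, 22, 31, 9, 19, z, 37), (c, 22, 31, 9, 38, t, 21), (c, 22, 31, 9, 38, t, 27), (c, 22, 31, 9, 38, t, 37), (c, 26, 33, 3, 1, k, 31), (c, 26, 33, 3, 14, s, 31), (c, 26, 33, 3, 15, z, 31), (c, 26, 33, 3, 19, z, 31), (c, 26, 33, 3, 38, t, 31), (c, 35, 38, 9, 1, k, 21), (c, 35, 38, 9, 1, k, 27), (c, 35, 38, 9, 1, k, 37), (c, 35, 38, 9, 14, s, 21), (c, 35, 38, 9, 14, s, 27), (c, 35, 38, 9, 14, s, 37), (c, 35, 38, 9, 15, z, 21), (c, 35, 38, 9, 15, z, 27), (c, 35, 38, 9, 15, z, 37), (c, 35, 38, 9, 19, z, 21), (c, 35, 38, 9, 19, z, 27), (c, 35, 38, 9, 19, z, 37), (c, 35, 38, 9, 38, t, 21), (c, 35, 38, 9, 38, t, 27), (c, 35, 38, 9, 38, t, 37), (c, 4, 31, 20, 1, k, 21), (c, 4, 31, 20, 14, s, 21), (c, 4, 31, 20, 15, z, 21), (c, 4, 31, 20, 19, z, 21), (c, 4, 31, 20, 38, t, 21)}
Projecting to C, F, A, D, G, B (20 duplicate(s) eliminated): {(20, c, 1, 31, 4, k), (20, c, 14, 31, 4, s), (20, c, 15, 31, 4, z), (20, c, 19, 31, 4, z), (20, c, 38, 31, 4, t), (3, c, 1, 33, 26, k), (3, c, 14, 33, 26, s), (3, c, 15, 33, 26, z), (3, c, 19, 33, 26, z), (3, c, 38, 33, 26, t), (9, c, 1, 31, 22, k), (9, c, 1, 38, 35, k), (9, c, 14, 31, 22, s), (9, c, 14, 38, 35, s), (9, c, 15, 31, 22, z), (9, c, 15, 38, 35, z), (9, c, 19, 31, 22, z), (9, c, 19, 38, 35, z), (9, c, 38, 31, 22, t), (9, c, 38, 38, 35, t)}
Selection D <= 31 and G != 26: {(20, c, 1, 31, 4, k), (20, c, 14, 31, 4, s), (20, c, 15, 31, 4, z), (20, c, 19, 31, 4, z), (20, c, 38, 31, 4, t), (9, c, 1, 31, 22, k), (9, c, 14, 31, 22, s), (9, c, 15, 31, 22, z), (9, c, 19, 31, 22, z), (9, c, 38, 31, 22, t)}
Projecting to C, A: {(20, 1), (20, 14), (20, 15), (20, 19), (20, 38), (9, 1), (9, 14), (9, 15), (9, 19), (9, 38)}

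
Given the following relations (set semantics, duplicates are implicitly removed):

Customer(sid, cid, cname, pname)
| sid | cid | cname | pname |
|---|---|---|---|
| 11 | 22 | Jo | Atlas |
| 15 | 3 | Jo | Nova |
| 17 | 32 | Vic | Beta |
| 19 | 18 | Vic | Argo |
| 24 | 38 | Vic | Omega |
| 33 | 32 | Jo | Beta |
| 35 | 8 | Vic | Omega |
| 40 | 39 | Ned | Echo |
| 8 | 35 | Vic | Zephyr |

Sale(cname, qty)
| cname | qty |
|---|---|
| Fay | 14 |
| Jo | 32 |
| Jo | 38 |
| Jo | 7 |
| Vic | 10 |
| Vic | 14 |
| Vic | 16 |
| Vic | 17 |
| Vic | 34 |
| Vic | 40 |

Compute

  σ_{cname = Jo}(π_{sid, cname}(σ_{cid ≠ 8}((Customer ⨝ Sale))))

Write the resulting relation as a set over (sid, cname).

{(11, Jo), (15, Jo), (33, Jo)}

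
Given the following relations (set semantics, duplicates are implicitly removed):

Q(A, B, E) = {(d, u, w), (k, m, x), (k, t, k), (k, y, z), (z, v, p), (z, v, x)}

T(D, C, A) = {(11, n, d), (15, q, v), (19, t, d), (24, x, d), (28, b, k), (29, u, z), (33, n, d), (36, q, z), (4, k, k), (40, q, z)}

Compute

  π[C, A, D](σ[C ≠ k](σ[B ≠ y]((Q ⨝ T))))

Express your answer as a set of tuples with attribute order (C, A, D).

{(b, k, 28), (n, d, 11), (n, d, 33), (q, z, 36), (q, z, 40), (t, d, 19), (u, z, 29), (x, d, 24)}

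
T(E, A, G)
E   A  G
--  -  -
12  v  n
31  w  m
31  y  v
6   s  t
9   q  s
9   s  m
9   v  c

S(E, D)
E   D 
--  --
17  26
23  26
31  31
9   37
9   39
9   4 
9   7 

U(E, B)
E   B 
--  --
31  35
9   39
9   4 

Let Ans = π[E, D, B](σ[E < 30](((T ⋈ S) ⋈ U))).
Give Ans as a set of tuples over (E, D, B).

Joining T and S on E yields {(31, w, m, 31), (31, y, v, 31), (9, q, s, 37), (9, q, s, 39), (9, q, s, 4), (9, q, s, 7), (9, s, m, 37), (9, s, m, 39), (9, s, m, 4), (9, s, m, 7), (9, v, c, 37), (9, v, c, 39), (9, v, c, 4), (9, v, c, 7)}.
Joining (T ⋈ S) and U on E yields {(31, w, m, 31, 35), (31, y, v, 31, 35), (9, q, s, 37, 39), (9, q, s, 37, 4), (9, q, s, 39, 39), (9, q, s, 39, 4), (9, q, s, 4, 39), (9, q, s, 4, 4), (9, q, s, 7, 39), (9, q, s, 7, 4), (9, s, m, 37, 39), (9, s, m, 37, 4), (9, s, m, 39, 39), (9, s, m, 39, 4), (9, s, m, 4, 39), (9, s, m, 4, 4), (9, s, m, 7, 39), (9, s, m, 7, 4), (9, v, c, 37, 39), (9, v, c, 37, 4), (9, v, c, 39, 39), (9, v, c, 39, 4), (9, v, c, 4, 39), (9, v, c, 4, 4), (9, v, c, 7, 39), (9, v, c, 7, 4)}.
Selection E < 30: {(9, q, s, 37, 39), (9, q, s, 37, 4), (9, q, s, 39, 39), (9, q, s, 39, 4), (9, q, s, 4, 39), (9, q, s, 4, 4), (9, q, s, 7, 39), (9, q, s, 7, 4), (9, s, m, 37, 39), (9, s, m, 37, 4), (9, s, m, 39, 39), (9, s, m, 39, 4), (9, s, m, 4, 39), (9, s, m, 4, 4), (9, s, m, 7, 39), (9, s, m, 7, 4), (9, v, c, 37, 39), (9, v, c, 37, 4), (9, v, c, 39, 39), (9, v, c, 39, 4), (9, v, c, 4, 39), (9, v, c, 4, 4), (9, v, c, 7, 39), (9, v, c, 7, 4)}
Keep only column(s) E, D, B (16 duplicate(s) eliminated): {(9, 37, 39), (9, 37, 4), (9, 39, 39), (9, 39, 4), (9, 4, 39), (9, 4, 4), (9, 7, 39), (9, 7, 4)}

{(9, 37, 39), (9, 37, 4), (9, 39, 39), (9, 39, 4), (9, 4, 39), (9, 4, 4), (9, 7, 39), (9, 7, 4)}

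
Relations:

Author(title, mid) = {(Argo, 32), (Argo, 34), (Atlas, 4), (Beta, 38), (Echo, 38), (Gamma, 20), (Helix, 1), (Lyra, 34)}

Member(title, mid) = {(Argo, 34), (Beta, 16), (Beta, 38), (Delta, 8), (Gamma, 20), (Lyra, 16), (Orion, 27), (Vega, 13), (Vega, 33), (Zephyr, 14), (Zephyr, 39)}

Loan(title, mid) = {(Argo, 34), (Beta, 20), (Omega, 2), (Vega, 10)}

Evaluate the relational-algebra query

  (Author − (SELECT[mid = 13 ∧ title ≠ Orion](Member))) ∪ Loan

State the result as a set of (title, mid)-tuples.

{(Argo, 32), (Argo, 34), (Atlas, 4), (Beta, 20), (Beta, 38), (Echo, 38), (Gamma, 20), (Helix, 1), (Lyra, 34), (Omega, 2), (Vega, 10)}

Filtering on mid = 13 ∧ title ≠ Orion leaves {(Vega, 13)}.
Set difference of the two operands is {(Argo, 32), (Argo, 34), (Atlas, 4), (Beta, 38), (Echo, 38), (Gamma, 20), (Helix, 1), (Lyra, 34)}.
Set union of the two operands is {(Argo, 32), (Argo, 34), (Atlas, 4), (Beta, 20), (Beta, 38), (Echo, 38), (Gamma, 20), (Helix, 1), (Lyra, 34), (Omega, 2), (Vega, 10)}.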